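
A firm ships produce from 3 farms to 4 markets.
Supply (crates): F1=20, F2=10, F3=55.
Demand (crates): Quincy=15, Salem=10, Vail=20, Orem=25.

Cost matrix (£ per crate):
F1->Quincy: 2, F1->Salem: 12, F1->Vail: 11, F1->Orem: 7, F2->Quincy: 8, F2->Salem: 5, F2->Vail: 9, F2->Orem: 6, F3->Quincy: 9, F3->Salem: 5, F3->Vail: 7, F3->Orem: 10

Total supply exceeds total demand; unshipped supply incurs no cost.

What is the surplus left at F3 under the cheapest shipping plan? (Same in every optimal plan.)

15

Minimum-cost shipments:
  F1->Quincy: 15 × £2 = £30
  F1->Orem: 5 × £7 = £35
  F2->Orem: 10 × £6 = £60
  F3->Salem: 10 × £5 = £50
  F3->Vail: 20 × £7 = £140
  F3->Orem: 10 × £10 = £100
Total cost = £415.
F3 ships 40 of its 55, leaving 15.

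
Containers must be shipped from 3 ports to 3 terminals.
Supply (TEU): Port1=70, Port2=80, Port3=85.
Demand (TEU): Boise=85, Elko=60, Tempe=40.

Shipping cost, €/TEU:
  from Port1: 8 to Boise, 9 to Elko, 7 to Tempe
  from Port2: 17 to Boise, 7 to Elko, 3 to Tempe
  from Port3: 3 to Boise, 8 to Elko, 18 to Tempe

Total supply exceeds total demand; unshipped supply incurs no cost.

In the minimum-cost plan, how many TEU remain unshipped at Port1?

50

Minimum-cost shipments:
  Port1–Elko: 20 TEU
  Port2–Elko: 40 TEU
  Port2–Tempe: 40 TEU
  Port3–Boise: 85 TEU
Total cost = €835.
Port1 ships 20 of its 70, leaving 50.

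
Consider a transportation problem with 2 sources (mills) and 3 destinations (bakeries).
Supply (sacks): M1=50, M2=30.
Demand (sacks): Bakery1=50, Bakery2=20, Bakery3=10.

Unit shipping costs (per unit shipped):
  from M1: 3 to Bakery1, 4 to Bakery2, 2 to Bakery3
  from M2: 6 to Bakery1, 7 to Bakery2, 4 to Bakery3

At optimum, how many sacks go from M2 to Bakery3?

10

Optimal shipments:
  M1 to Bakery1: 30 × 3 = 90
  M1 to Bakery2: 20 × 4 = 80
  M2 to Bakery1: 20 × 6 = 120
  M2 to Bakery3: 10 × 4 = 40
Total cost = 330.
So M2→Bakery3 carries 10 sacks.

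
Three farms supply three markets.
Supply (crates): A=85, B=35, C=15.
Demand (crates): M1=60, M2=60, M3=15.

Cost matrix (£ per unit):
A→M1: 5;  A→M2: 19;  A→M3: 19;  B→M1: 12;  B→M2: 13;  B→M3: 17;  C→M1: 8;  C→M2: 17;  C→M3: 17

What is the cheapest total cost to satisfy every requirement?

An optimal shipping plan:
  A to M1: 60 × £5 = £300
  A to M2: 10 × £19 = £190
  A to M3: 15 × £19 = £285
  B to M2: 35 × £13 = £455
  C to M2: 15 × £17 = £255
Total = 300 + 190 + 285 + 455 + 255 = £1485.
(Supply check: A ships 85; B ships 35; C ships 15.)

1485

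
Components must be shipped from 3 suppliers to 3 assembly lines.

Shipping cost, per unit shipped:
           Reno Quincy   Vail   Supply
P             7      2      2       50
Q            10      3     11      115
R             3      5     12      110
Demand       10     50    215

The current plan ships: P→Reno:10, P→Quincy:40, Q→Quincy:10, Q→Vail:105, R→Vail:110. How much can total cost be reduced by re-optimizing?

Current plan cost = 10·7 + 40·2 + 10·3 + 105·11 + 110·12 = 2655.
Optimal plan:
  P→Vail: 50 × 2 = 100
  Q→Quincy: 50 × 3 = 150
  Q→Vail: 65 × 11 = 715
  R→Reno: 10 × 3 = 30
  R→Vail: 100 × 12 = 1200
Optimal cost = 2195.
Saving = 2655 − 2195 = 460.

460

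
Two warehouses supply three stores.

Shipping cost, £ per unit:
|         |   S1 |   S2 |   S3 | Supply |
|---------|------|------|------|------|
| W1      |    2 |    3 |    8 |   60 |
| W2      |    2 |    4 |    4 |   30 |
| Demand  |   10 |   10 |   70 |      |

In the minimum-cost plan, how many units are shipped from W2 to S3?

30

Solving gives:
  W1–S1: 10 × £2 = £20
  W1–S2: 10 × £3 = £30
  W1–S3: 40 × £8 = £320
  W2–S3: 30 × £4 = £120
Total cost = £490.
So W2→S3 carries 30 units.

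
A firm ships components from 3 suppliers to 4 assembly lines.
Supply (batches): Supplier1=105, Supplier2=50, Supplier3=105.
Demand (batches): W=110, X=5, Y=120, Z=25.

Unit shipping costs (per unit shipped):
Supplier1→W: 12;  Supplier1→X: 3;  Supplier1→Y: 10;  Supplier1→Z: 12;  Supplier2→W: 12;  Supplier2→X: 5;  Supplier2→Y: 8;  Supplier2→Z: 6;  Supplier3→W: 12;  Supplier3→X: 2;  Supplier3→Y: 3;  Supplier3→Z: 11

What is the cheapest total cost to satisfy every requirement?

One minimum-cost allocation:
  Supplier1 to W: 100 batches
  Supplier1 to X: 5 batches
  Supplier2 to W: 10 batches
  Supplier2 to Y: 15 batches
  Supplier2 to Z: 25 batches
  Supplier3 to Y: 105 batches
Total cost = 1920.

1920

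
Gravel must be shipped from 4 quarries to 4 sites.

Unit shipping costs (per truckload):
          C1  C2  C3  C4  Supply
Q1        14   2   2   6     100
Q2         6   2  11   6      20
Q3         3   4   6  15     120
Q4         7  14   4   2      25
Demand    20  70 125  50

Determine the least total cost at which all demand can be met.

One minimum-cost allocation:
  Q1->C3: 95 × 2 = 190
  Q1->C4: 5 × 6 = 30
  Q2->C4: 20 × 6 = 120
  Q3->C1: 20 × 3 = 60
  Q3->C2: 70 × 4 = 280
  Q3->C3: 30 × 6 = 180
  Q4->C4: 25 × 2 = 50
Total = 190 + 30 + 120 + 60 + 280 + 180 + 50 = 910.

910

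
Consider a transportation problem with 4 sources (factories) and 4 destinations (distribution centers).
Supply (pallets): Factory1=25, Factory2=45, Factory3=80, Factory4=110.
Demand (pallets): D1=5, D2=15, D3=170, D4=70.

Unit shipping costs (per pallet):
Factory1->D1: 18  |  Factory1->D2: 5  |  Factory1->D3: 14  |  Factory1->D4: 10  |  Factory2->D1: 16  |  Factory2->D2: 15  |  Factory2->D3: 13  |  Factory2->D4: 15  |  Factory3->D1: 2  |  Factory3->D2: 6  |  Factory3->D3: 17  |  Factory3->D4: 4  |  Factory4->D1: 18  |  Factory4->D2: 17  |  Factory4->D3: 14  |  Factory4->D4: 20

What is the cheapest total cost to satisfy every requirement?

A cheapest plan:
  Factory1→D2: 10 pallets
  Factory1→D3: 15 pallets
  Factory2→D3: 45 pallets
  Factory3→D1: 5 pallets
  Factory3→D2: 5 pallets
  Factory3→D4: 70 pallets
  Factory4→D3: 110 pallets
Total cost = 2705.

2705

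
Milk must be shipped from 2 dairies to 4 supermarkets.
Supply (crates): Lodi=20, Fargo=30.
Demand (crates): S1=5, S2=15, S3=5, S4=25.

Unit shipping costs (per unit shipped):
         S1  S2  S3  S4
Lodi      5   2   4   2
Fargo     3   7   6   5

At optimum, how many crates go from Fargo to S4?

20

Optimal shipments:
  Lodi→S2: 15 crates
  Lodi→S4: 5 crates
  Fargo→S1: 5 crates
  Fargo→S3: 5 crates
  Fargo→S4: 20 crates
Total cost = 185.
So Fargo→S4 carries 20 crates.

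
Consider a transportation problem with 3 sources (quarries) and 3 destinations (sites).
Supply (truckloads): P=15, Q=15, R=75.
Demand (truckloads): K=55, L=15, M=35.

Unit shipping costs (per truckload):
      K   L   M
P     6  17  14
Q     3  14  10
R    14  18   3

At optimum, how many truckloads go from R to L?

15

Optimal shipments:
  P–K: 15 truckloads
  Q–K: 15 truckloads
  R–K: 25 truckloads
  R–L: 15 truckloads
  R–M: 35 truckloads
Total cost = 860.
So R→L carries 15 truckloads.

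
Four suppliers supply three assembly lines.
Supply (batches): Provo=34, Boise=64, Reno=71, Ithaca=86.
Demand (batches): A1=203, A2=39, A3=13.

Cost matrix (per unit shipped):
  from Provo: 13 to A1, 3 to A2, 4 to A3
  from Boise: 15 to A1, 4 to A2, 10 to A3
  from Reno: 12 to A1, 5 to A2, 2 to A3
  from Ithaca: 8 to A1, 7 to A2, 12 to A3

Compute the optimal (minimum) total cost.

Optimal allocation:
  Provo→A1: 34 batches
  Boise→A1: 25 batches
  Boise→A2: 39 batches
  Reno→A1: 58 batches
  Reno→A3: 13 batches
  Ithaca→A1: 86 batches
Total cost = 2383.

2383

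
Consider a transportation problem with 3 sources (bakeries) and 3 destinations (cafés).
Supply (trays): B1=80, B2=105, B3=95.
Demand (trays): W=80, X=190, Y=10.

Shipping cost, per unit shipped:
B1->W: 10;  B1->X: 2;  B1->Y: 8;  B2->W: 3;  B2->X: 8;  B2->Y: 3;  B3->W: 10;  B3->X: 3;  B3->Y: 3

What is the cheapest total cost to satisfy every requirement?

835

Optimal allocation:
  B1→X: 80 × 2 = 160
  B2→W: 80 × 3 = 240
  B2→X: 15 × 8 = 120
  B2→Y: 10 × 3 = 30
  B3→X: 95 × 3 = 285
Total = 160 + 240 + 120 + 30 + 285 = 835.
(Supply check: B1 ships 80; B2 ships 105; B3 ships 95.)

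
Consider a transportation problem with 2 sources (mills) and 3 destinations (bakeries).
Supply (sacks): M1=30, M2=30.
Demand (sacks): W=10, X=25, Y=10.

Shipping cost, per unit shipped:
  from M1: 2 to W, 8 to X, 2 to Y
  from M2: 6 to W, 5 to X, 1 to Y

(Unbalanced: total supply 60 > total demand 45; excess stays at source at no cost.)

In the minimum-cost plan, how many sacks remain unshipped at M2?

0

An optimal plan:
  M1 to W: 10 × 2 = 20
  M1 to Y: 5 × 2 = 10
  M2 to X: 25 × 5 = 125
  M2 to Y: 5 × 1 = 5
Total cost = 160.
M2 ships 30 of its 30, leaving 0.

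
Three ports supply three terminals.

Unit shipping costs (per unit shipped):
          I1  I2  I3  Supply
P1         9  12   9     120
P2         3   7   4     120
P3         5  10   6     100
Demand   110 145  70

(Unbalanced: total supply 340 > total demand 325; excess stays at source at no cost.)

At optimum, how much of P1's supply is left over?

Minimum-cost shipments:
  P1–I2: 105 × 12 = 1260
  P2–I1: 80 × 3 = 240
  P2–I2: 40 × 7 = 280
  P3–I1: 30 × 5 = 150
  P3–I3: 70 × 6 = 420
Total cost = 2350.
P1 ships 105 of its 120, leaving 15.

15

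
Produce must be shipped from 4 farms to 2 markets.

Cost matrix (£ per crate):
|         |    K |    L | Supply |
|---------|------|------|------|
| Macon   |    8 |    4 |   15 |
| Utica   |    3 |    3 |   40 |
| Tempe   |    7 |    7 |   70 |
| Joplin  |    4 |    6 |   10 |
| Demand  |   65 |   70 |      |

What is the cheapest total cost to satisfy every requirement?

Optimal allocation:
  Macon->L: 15 × £4 = £60
  Utica->K: 40 × £3 = £120
  Tempe->K: 15 × £7 = £105
  Tempe->L: 55 × £7 = £385
  Joplin->K: 10 × £4 = £40
Total = 60 + 120 + 105 + 385 + 40 = £710.
(Supply check: Macon ships 15; Utica ships 40; Tempe ships 70; Joplin ships 10.)

710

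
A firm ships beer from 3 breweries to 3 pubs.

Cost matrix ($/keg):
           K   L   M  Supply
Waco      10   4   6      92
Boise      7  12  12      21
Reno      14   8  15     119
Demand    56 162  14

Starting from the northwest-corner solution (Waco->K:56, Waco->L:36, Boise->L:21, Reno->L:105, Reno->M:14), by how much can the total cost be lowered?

Current plan cost = 56·10 + 36·4 + 21·12 + 105·8 + 14·15 = $2006.
Optimal plan:
  Waco->L: 78 × $4 = $312
  Waco->M: 14 × $6 = $84
  Boise->K: 21 × $7 = $147
  Reno->K: 35 × $14 = $490
  Reno->L: 84 × $8 = $672
Optimal cost = $1705.
Saving = 2006 − 1705 = $301.

301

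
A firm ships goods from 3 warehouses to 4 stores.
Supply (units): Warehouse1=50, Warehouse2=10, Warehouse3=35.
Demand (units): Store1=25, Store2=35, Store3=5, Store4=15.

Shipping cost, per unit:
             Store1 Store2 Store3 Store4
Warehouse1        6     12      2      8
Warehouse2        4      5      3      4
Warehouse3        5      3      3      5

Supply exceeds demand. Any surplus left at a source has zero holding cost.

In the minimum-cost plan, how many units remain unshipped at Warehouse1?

Minimum-cost shipments:
  Warehouse1->Store1: 25 × 6 = 150
  Warehouse1->Store3: 5 × 2 = 10
  Warehouse1->Store4: 5 × 8 = 40
  Warehouse2->Store4: 10 × 4 = 40
  Warehouse3->Store2: 35 × 3 = 105
Total cost = 345.
Warehouse1 ships 35 of its 50, leaving 15.

15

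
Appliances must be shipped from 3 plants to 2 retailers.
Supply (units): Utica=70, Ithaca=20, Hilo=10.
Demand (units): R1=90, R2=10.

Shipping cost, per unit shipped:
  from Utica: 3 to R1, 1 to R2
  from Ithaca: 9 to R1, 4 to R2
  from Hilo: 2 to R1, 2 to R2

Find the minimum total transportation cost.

360

One minimum-cost allocation:
  Utica→R1: 70 × 3 = 210
  Ithaca→R1: 10 × 9 = 90
  Ithaca→R2: 10 × 4 = 40
  Hilo→R1: 10 × 2 = 20
Total = 210 + 90 + 40 + 20 = 360.
(Supply check: Utica ships 70; Ithaca ships 20; Hilo ships 10.)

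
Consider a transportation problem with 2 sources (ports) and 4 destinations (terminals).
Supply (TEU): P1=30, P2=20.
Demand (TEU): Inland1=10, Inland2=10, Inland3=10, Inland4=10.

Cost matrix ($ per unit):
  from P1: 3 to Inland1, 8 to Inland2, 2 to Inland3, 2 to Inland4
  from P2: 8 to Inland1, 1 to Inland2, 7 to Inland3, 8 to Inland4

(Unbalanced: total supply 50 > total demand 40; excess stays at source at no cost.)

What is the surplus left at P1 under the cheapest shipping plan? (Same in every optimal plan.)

0

Minimum-cost shipments:
  P1 to Inland1: 10 × $3 = $30
  P1 to Inland3: 10 × $2 = $20
  P1 to Inland4: 10 × $2 = $20
  P2 to Inland2: 10 × $1 = $10
Total cost = $80.
P1 ships 30 of its 30, leaving 0.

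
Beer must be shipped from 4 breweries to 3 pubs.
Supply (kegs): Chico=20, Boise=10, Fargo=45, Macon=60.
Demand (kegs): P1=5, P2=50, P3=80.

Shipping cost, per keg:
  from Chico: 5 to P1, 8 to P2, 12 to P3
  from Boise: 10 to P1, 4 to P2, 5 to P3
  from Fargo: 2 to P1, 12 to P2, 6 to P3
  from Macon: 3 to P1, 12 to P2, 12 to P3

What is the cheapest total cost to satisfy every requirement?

1145

A cheapest plan:
  Chico->P2: 20 × 8 = 160
  Boise->P2: 10 × 4 = 40
  Fargo->P3: 45 × 6 = 270
  Macon->P1: 5 × 3 = 15
  Macon->P2: 20 × 12 = 240
  Macon->P3: 35 × 12 = 420
Total = 160 + 40 + 270 + 15 + 240 + 420 = 1145.
(Supply check: Chico ships 20; Boise ships 10; Fargo ships 45; Macon ships 60.)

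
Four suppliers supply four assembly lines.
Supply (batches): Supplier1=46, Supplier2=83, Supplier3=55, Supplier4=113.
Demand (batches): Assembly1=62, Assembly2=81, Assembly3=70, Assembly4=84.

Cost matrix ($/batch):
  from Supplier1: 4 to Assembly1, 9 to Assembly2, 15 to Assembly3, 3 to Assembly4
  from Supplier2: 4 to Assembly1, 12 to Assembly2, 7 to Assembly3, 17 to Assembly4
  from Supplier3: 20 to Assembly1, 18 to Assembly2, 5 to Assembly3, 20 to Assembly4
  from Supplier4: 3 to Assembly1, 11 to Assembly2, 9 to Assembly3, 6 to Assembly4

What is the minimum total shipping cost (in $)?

1891

A cheapest plan:
  Supplier1→Assembly4: 46 × $3 = $138
  Supplier2→Assembly1: 62 × $4 = $248
  Supplier2→Assembly2: 6 × $12 = $72
  Supplier2→Assembly3: 15 × $7 = $105
  Supplier3→Assembly3: 55 × $5 = $275
  Supplier4→Assembly2: 75 × $11 = $825
  Supplier4→Assembly4: 38 × $6 = $228
Total = 138 + 248 + 72 + 105 + 275 + 825 + 228 = $1891.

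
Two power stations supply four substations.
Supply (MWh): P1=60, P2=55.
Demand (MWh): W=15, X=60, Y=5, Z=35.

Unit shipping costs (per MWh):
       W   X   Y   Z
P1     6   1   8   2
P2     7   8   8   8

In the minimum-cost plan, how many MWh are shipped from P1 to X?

60

Solving gives:
  P1 to X: 60 MWh
  P2 to W: 15 MWh
  P2 to Y: 5 MWh
  P2 to Z: 35 MWh
Total cost = 485.
So P1→X carries 60 MWh.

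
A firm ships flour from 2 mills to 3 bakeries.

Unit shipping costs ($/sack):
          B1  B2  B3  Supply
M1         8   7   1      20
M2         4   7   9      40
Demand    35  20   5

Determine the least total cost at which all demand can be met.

285

One minimum-cost allocation:
  M1 to B2: 15 × $7 = $105
  M1 to B3: 5 × $1 = $5
  M2 to B1: 35 × $4 = $140
  M2 to B2: 5 × $7 = $35
Total = 105 + 5 + 140 + 35 = $285.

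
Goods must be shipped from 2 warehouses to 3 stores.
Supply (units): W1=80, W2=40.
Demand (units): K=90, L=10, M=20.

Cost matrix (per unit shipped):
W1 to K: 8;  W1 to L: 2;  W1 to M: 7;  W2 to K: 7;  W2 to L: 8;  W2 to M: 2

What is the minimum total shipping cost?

An optimal shipping plan:
  W1 to K: 70 × 8 = 560
  W1 to L: 10 × 2 = 20
  W2 to K: 20 × 7 = 140
  W2 to M: 20 × 2 = 40
Total = 560 + 20 + 140 + 40 = 760.

760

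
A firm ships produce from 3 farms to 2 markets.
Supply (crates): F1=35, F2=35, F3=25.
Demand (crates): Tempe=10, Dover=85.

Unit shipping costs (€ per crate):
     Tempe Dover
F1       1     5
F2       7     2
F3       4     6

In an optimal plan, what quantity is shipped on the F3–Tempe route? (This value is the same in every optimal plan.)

Solving gives:
  F1–Tempe: 10 × €1 = €10
  F1–Dover: 25 × €5 = €125
  F2–Dover: 35 × €2 = €70
  F3–Dover: 25 × €6 = €150
Total cost = €355.
The route F3→Tempe is not used.

0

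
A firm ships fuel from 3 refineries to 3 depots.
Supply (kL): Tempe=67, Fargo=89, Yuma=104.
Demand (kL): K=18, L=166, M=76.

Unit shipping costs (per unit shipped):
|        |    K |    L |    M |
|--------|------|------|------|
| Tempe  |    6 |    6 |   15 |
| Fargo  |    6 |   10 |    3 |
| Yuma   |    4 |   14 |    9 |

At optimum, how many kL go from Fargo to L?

13

The minimum-cost plan:
  Tempe to L: 67 × 6 = 402
  Fargo to L: 13 × 10 = 130
  Fargo to M: 76 × 3 = 228
  Yuma to K: 18 × 4 = 72
  Yuma to L: 86 × 14 = 1204
Total cost = 2036.
So Fargo→L carries 13 kL.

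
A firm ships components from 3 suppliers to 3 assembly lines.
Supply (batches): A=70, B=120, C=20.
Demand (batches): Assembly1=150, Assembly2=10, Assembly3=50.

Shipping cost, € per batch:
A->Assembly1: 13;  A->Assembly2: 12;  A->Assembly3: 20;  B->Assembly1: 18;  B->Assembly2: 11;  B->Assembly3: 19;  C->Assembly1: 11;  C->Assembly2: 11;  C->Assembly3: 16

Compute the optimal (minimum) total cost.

3270

Optimal allocation:
  A→Assembly1: 70 × €13 = €910
  B→Assembly1: 60 × €18 = €1080
  B→Assembly2: 10 × €11 = €110
  B→Assembly3: 50 × €19 = €950
  C→Assembly1: 20 × €11 = €220
Total = 910 + 1080 + 110 + 950 + 220 = €3270.
(Supply check: A ships 70; B ships 120; C ships 20.)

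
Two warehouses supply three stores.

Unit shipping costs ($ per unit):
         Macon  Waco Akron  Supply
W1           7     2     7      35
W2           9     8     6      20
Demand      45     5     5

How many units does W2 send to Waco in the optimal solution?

0

Solving gives:
  W1–Macon: 30 × $7 = $210
  W1–Waco: 5 × $2 = $10
  W2–Macon: 15 × $9 = $135
  W2–Akron: 5 × $6 = $30
Total cost = $385.
The route W2→Waco is not used.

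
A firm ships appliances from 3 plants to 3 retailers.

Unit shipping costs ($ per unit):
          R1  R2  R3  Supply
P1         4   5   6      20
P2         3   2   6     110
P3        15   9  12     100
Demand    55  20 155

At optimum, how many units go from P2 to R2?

The minimum-cost plan:
  P1→R3: 20 units
  P2→R1: 55 units
  P2→R2: 20 units
  P2→R3: 35 units
  P3→R3: 100 units
Total cost = $1735.
So P2→R2 carries 20 units.

20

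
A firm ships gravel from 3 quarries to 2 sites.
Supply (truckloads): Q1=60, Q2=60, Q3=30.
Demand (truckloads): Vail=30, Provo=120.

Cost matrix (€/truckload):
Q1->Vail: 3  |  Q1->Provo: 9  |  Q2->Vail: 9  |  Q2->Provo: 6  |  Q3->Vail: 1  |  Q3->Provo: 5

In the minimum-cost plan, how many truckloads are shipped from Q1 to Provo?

30

Solving gives:
  Q1→Vail: 30 × €3 = €90
  Q1→Provo: 30 × €9 = €270
  Q2→Provo: 60 × €6 = €360
  Q3→Provo: 30 × €5 = €150
Total cost = €870.
So Q1→Provo carries 30 truckloads.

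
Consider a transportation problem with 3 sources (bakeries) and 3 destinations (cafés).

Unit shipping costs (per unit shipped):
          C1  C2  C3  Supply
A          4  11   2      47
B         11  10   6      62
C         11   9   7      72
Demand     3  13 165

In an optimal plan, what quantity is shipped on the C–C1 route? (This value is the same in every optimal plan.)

0

The minimum-cost plan:
  A→C1: 3 trays
  A→C3: 44 trays
  B→C3: 62 trays
  C→C2: 13 trays
  C→C3: 59 trays
Total cost = 1002.
The route C→C1 is not used.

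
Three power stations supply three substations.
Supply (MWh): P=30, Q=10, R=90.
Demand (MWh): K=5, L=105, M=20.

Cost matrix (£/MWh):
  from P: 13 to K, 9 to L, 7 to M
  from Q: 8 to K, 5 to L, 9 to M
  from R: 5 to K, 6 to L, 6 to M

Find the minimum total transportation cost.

815

A cheapest plan:
  P–L: 10 × £9 = £90
  P–M: 20 × £7 = £140
  Q–L: 10 × £5 = £50
  R–K: 5 × £5 = £25
  R–L: 85 × £6 = £510
Total = 90 + 140 + 50 + 25 + 510 = £815.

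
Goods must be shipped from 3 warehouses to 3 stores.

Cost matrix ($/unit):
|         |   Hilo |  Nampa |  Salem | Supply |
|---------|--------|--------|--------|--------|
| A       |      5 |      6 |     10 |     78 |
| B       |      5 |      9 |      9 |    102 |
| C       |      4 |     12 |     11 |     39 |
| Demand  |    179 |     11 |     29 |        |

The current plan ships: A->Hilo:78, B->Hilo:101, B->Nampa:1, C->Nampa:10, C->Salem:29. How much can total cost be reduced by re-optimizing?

160

Current plan cost = 78·5 + 101·5 + 1·9 + 10·12 + 29·11 = $1343.
Optimal plan:
  A->Hilo: 67 × $5 = $335
  A->Nampa: 11 × $6 = $66
  B->Hilo: 73 × $5 = $365
  B->Salem: 29 × $9 = $261
  C->Hilo: 39 × $4 = $156
Optimal cost = $1183.
Saving = 1343 − 1183 = $160.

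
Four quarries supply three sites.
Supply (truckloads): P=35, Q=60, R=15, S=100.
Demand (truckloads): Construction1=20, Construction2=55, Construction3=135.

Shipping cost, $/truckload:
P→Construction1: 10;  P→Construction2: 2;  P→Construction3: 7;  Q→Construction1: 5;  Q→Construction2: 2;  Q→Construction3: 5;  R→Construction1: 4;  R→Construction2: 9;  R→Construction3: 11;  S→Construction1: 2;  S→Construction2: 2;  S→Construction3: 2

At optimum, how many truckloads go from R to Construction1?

Optimal shipments:
  P to Construction2: 35 × $2 = $70
  Q to Construction2: 20 × $2 = $40
  Q to Construction3: 40 × $5 = $200
  R to Construction1: 15 × $4 = $60
  S to Construction1: 5 × $2 = $10
  S to Construction3: 95 × $2 = $190
Total cost = $570.
So R→Construction1 carries 15 truckloads.

15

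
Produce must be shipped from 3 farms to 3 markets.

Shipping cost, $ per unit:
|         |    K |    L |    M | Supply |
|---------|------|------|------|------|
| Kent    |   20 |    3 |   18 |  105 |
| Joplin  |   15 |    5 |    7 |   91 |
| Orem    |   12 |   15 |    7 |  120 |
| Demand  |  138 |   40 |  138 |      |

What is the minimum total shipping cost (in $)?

3262

Optimal allocation:
  Kent→K: 65 × $20 = $1300
  Kent→L: 40 × $3 = $120
  Joplin→M: 91 × $7 = $637
  Orem→K: 73 × $12 = $876
  Orem→M: 47 × $7 = $329
Total = 1300 + 120 + 637 + 876 + 329 = $3262.
(Supply check: Kent ships 105; Joplin ships 91; Orem ships 120.)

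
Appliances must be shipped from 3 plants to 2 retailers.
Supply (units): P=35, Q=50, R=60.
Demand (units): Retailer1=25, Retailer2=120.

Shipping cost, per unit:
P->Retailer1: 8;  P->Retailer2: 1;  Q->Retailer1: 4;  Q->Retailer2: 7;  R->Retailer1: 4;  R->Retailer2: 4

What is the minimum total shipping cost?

550

Optimal allocation:
  P to Retailer2: 35 units
  Q to Retailer1: 25 units
  Q to Retailer2: 25 units
  R to Retailer2: 60 units
Total cost = 550.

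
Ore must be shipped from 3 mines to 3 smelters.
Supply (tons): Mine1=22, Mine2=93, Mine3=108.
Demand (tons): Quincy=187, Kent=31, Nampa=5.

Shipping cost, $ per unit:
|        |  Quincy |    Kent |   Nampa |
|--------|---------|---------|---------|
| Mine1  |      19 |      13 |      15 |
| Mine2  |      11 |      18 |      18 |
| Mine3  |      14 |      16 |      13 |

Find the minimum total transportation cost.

2834

Optimal allocation:
  Mine1→Kent: 22 × $13 = $286
  Mine2→Quincy: 93 × $11 = $1023
  Mine3→Quincy: 94 × $14 = $1316
  Mine3→Kent: 9 × $16 = $144
  Mine3→Nampa: 5 × $13 = $65
Total = 286 + 1023 + 1316 + 144 + 65 = $2834.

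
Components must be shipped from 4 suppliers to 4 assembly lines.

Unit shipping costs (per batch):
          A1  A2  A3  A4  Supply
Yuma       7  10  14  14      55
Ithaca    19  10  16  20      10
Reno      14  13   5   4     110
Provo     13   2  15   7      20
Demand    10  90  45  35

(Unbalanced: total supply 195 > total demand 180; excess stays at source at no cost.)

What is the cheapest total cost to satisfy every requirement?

Optimal allocation:
  Yuma->A1: 10 × 7 = 70
  Yuma->A2: 45 × 10 = 450
  Ithaca->A2: 10 × 10 = 100
  Reno->A2: 15 × 13 = 195
  Reno->A3: 45 × 5 = 225
  Reno->A4: 35 × 4 = 140
  Provo->A2: 20 × 2 = 40
Total = 70 + 450 + 100 + 195 + 225 + 140 + 40 = 1220.

1220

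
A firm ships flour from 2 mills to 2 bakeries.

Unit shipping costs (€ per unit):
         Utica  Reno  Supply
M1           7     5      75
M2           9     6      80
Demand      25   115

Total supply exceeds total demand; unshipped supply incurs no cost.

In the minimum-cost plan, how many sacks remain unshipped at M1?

0

An optimal plan:
  M1→Utica: 25 × €7 = €175
  M1→Reno: 50 × €5 = €250
  M2→Reno: 65 × €6 = €390
Total cost = €815.
M1 ships 75 of its 75, leaving 0.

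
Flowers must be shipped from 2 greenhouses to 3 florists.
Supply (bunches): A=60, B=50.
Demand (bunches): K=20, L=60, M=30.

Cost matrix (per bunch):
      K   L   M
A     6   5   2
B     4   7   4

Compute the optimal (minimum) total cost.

500

Optimal allocation:
  A->L: 30 bunches
  A->M: 30 bunches
  B->K: 20 bunches
  B->L: 30 bunches
Total cost = 500.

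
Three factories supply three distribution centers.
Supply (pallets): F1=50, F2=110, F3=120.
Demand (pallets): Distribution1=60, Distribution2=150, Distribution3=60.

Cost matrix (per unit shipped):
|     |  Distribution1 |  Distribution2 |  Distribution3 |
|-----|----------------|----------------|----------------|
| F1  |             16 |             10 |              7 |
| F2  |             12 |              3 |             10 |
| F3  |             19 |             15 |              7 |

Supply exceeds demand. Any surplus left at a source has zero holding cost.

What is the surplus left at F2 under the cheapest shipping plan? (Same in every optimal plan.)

An optimal plan:
  F1→Distribution1: 10 pallets
  F1→Distribution2: 40 pallets
  F2→Distribution2: 110 pallets
  F3→Distribution1: 50 pallets
  F3→Distribution3: 60 pallets
Total cost = 2260.
F2 ships 110 of its 110, leaving 0.

0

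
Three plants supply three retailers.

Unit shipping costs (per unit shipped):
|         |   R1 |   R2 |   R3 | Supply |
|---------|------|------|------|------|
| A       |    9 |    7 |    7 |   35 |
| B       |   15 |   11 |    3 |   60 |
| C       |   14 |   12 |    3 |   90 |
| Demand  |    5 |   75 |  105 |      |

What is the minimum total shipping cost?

1065

One minimum-cost allocation:
  A→R1: 5 × 9 = 45
  A→R2: 30 × 7 = 210
  B→R2: 45 × 11 = 495
  B→R3: 15 × 3 = 45
  C→R3: 90 × 3 = 270
Total = 45 + 210 + 495 + 45 + 270 = 1065.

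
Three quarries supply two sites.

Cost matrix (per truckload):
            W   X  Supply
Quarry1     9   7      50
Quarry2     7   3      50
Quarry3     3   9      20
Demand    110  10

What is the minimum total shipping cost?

One minimum-cost allocation:
  Quarry1 to W: 50 truckloads
  Quarry2 to W: 40 truckloads
  Quarry2 to X: 10 truckloads
  Quarry3 to W: 20 truckloads
Total cost = 820.
(Supply check: Quarry1 ships 50; Quarry2 ships 50; Quarry3 ships 20.)

820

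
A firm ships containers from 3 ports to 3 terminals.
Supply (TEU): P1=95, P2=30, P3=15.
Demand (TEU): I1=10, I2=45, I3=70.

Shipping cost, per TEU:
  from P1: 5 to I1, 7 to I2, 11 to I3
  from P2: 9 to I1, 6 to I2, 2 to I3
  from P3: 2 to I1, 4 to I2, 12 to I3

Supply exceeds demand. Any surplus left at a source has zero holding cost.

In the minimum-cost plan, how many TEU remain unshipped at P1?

15

An optimal plan:
  P1–I2: 40 TEU
  P1–I3: 40 TEU
  P2–I3: 30 TEU
  P3–I1: 10 TEU
  P3–I2: 5 TEU
Total cost = 820.
P1 ships 80 of its 95, leaving 15.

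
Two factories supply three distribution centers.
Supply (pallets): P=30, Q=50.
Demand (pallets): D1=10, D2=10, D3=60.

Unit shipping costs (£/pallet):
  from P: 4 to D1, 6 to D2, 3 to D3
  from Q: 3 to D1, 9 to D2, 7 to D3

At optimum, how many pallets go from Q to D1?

Optimal shipments:
  P–D3: 30 pallets
  Q–D1: 10 pallets
  Q–D2: 10 pallets
  Q–D3: 30 pallets
Total cost = £420.
So Q→D1 carries 10 pallets.

10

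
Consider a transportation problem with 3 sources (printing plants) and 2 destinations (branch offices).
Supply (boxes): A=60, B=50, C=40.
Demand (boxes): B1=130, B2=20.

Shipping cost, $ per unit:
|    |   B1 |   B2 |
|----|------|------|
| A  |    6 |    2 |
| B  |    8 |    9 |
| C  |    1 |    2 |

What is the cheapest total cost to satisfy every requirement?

720

Optimal allocation:
  A to B1: 40 × $6 = $240
  A to B2: 20 × $2 = $40
  B to B1: 50 × $8 = $400
  C to B1: 40 × $1 = $40
Total = 240 + 40 + 400 + 40 = $720.
(Supply check: A ships 60; B ships 50; C ships 40.)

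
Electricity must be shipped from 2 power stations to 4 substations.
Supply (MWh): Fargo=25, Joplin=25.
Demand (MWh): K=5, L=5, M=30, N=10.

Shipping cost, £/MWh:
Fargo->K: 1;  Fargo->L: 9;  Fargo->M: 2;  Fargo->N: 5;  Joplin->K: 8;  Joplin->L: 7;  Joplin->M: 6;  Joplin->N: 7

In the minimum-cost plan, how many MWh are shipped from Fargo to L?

0

Solving gives:
  Fargo→K: 5 × £1 = £5
  Fargo→M: 20 × £2 = £40
  Joplin→L: 5 × £7 = £35
  Joplin→M: 10 × £6 = £60
  Joplin→N: 10 × £7 = £70
Total cost = £210.
The route Fargo→L is not used.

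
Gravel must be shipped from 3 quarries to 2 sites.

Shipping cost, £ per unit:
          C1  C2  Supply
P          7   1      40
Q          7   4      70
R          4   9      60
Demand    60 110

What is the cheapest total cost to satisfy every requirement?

560

One minimum-cost allocation:
  P–C2: 40 × £1 = £40
  Q–C2: 70 × £4 = £280
  R–C1: 60 × £4 = £240
Total = 40 + 280 + 240 = £560.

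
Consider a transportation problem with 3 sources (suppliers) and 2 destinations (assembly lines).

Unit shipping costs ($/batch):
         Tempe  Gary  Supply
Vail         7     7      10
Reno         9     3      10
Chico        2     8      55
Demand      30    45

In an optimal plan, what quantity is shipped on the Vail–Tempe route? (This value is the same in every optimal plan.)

Solving gives:
  Vail->Gary: 10 × $7 = $70
  Reno->Gary: 10 × $3 = $30
  Chico->Tempe: 30 × $2 = $60
  Chico->Gary: 25 × $8 = $200
Total cost = $360.
The route Vail→Tempe is not used.

0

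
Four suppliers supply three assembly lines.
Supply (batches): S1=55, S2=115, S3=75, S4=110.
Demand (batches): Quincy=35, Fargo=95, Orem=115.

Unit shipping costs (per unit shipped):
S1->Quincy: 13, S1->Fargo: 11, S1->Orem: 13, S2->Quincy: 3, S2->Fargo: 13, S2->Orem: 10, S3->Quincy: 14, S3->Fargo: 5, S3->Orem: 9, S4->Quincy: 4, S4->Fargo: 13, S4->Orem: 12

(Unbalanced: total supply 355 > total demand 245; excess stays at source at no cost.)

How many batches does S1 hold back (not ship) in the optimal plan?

35

Minimum-cost shipments:
  S1→Fargo: 20 × 11 = 220
  S2→Orem: 115 × 10 = 1150
  S3→Fargo: 75 × 5 = 375
  S4→Quincy: 35 × 4 = 140
Total cost = 1885.
S1 ships 20 of its 55, leaving 35.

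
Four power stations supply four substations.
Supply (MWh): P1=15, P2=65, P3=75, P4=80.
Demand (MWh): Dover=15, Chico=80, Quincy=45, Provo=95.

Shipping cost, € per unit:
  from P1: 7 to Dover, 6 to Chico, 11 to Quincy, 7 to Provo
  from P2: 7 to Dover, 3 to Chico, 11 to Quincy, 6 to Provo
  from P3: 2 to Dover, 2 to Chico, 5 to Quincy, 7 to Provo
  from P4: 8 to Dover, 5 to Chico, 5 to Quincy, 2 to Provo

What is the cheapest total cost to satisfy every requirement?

A cheapest plan:
  P1->Provo: 15 MWh
  P2->Chico: 65 MWh
  P3->Dover: 15 MWh
  P3->Chico: 15 MWh
  P3->Quincy: 45 MWh
  P4->Provo: 80 MWh
Total cost = €745.

745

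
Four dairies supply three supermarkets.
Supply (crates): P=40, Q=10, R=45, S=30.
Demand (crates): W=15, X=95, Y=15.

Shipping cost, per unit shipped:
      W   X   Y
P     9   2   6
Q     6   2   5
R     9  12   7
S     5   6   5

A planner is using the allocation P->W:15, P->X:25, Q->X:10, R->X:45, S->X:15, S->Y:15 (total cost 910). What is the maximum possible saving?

210

Current plan cost = 15·9 + 25·2 + 10·2 + 45·12 + 15·6 + 15·5 = 910.
Optimal plan:
  P–X: 40 × 2 = 80
  Q–X: 10 × 2 = 20
  R–W: 15 × 9 = 135
  R–X: 15 × 12 = 180
  R–Y: 15 × 7 = 105
  S–X: 30 × 6 = 180
Optimal cost = 700.
Saving = 910 − 700 = 210.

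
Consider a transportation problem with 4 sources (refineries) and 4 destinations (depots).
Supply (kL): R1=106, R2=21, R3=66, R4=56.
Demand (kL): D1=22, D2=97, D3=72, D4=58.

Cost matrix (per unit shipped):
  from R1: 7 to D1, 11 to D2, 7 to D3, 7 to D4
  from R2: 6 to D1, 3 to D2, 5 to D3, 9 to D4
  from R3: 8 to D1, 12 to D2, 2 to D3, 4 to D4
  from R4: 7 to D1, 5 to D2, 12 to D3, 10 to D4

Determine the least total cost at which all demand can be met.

An optimal shipping plan:
  R1–D1: 22 kL
  R1–D2: 20 kL
  R1–D3: 6 kL
  R1–D4: 58 kL
  R2–D2: 21 kL
  R3–D3: 66 kL
  R4–D2: 56 kL
Total cost = 1297.
(Supply check: R1 ships 106; R2 ships 21; R3 ships 66; R4 ships 56.)

1297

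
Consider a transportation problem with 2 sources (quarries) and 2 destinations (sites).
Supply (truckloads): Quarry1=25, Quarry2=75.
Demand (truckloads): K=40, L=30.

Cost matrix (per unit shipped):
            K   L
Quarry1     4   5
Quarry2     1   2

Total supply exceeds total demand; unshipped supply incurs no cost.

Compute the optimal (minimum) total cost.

100

A cheapest plan:
  Quarry2->K: 40 × 1 = 40
  Quarry2->L: 30 × 2 = 60
Total = 40 + 60 = 100.
(Supply check: Quarry1 ships 0; Quarry2 ships 70.)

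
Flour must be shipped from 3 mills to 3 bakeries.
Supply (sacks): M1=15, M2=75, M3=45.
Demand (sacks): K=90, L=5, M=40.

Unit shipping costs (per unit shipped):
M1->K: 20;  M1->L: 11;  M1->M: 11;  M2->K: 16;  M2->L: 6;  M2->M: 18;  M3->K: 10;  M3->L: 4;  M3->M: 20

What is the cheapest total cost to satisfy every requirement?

1815

An optimal shipping plan:
  M1 to M: 15 × 11 = 165
  M2 to K: 45 × 16 = 720
  M2 to L: 5 × 6 = 30
  M2 to M: 25 × 18 = 450
  M3 to K: 45 × 10 = 450
Total = 165 + 720 + 30 + 450 + 450 = 1815.
(Supply check: M1 ships 15; M2 ships 75; M3 ships 45.)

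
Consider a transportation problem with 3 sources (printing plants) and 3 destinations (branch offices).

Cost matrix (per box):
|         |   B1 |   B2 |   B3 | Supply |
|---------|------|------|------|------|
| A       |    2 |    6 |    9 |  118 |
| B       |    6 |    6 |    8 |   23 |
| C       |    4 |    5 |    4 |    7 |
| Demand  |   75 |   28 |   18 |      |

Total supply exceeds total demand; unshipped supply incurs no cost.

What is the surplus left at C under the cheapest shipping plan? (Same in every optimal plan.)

0

Minimum-cost shipments:
  A–B1: 75 × 2 = 150
  A–B2: 28 × 6 = 168
  B–B3: 11 × 8 = 88
  C–B3: 7 × 4 = 28
Total cost = 434.
C ships 7 of its 7, leaving 0.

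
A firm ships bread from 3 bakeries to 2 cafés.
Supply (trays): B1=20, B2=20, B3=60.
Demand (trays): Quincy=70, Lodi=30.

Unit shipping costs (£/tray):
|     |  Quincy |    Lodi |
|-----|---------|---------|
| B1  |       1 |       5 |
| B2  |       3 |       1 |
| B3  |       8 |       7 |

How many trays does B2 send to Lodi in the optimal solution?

Optimal shipments:
  B1->Quincy: 20 × £1 = £20
  B2->Lodi: 20 × £1 = £20
  B3->Quincy: 50 × £8 = £400
  B3->Lodi: 10 × £7 = £70
Total cost = £510.
So B2→Lodi carries 20 trays.

20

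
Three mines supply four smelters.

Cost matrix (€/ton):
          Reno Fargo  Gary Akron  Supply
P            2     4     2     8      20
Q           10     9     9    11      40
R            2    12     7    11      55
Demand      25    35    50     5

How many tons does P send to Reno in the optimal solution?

Optimal shipments:
  P→Gary: 20 × €2 = €40
  Q→Fargo: 35 × €9 = €315
  Q→Akron: 5 × €11 = €55
  R→Reno: 25 × €2 = €50
  R→Gary: 30 × €7 = €210
Total cost = €670.
The route P→Reno is not used.

0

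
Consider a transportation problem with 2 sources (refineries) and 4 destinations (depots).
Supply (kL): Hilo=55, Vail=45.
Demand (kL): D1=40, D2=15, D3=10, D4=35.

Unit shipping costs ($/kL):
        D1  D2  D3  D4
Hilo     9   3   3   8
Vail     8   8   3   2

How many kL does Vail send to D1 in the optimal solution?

10

Solving gives:
  Hilo–D1: 30 kL
  Hilo–D2: 15 kL
  Hilo–D3: 10 kL
  Vail–D1: 10 kL
  Vail–D4: 35 kL
Total cost = $495.
So Vail→D1 carries 10 kL.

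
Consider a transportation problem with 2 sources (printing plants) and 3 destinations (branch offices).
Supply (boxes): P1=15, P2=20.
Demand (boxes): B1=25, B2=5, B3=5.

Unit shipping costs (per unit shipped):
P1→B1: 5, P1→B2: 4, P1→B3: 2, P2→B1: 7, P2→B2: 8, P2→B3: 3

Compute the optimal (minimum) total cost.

190

A cheapest plan:
  P1→B1: 10 × 5 = 50
  P1→B2: 5 × 4 = 20
  P2→B1: 15 × 7 = 105
  P2→B3: 5 × 3 = 15
Total = 50 + 20 + 105 + 15 = 190.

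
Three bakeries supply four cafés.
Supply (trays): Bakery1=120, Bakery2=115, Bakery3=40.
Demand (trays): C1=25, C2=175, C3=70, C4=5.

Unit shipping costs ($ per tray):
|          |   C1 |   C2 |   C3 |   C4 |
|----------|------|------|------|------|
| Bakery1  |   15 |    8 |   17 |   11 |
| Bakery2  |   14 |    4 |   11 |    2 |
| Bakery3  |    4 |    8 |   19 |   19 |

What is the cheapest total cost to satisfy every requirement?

2120

One minimum-cost allocation:
  Bakery1 to C2: 120 × $8 = $960
  Bakery2 to C2: 40 × $4 = $160
  Bakery2 to C3: 70 × $11 = $770
  Bakery2 to C4: 5 × $2 = $10
  Bakery3 to C1: 25 × $4 = $100
  Bakery3 to C2: 15 × $8 = $120
Total = 960 + 160 + 770 + 10 + 100 + 120 = $2120.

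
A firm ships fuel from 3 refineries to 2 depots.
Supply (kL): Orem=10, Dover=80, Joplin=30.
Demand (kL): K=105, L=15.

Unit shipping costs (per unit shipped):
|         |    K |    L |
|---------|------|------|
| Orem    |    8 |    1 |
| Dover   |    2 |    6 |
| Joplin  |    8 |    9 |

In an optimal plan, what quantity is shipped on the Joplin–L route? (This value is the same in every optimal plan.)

The minimum-cost plan:
  Orem–L: 10 × 1 = 10
  Dover–K: 80 × 2 = 160
  Joplin–K: 25 × 8 = 200
  Joplin–L: 5 × 9 = 45
Total cost = 415.
So Joplin→L carries 5 kL.

5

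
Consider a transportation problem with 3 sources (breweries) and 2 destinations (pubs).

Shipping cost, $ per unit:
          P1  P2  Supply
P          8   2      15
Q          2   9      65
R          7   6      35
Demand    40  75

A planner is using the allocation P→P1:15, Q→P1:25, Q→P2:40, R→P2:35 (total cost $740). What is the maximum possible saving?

Current plan cost = 15·8 + 25·2 + 40·9 + 35·6 = $740.
Optimal plan:
  P->P2: 15 × $2 = $30
  Q->P1: 40 × $2 = $80
  Q->P2: 25 × $9 = $225
  R->P2: 35 × $6 = $210
Optimal cost = $545.
Saving = 740 − 545 = $195.

195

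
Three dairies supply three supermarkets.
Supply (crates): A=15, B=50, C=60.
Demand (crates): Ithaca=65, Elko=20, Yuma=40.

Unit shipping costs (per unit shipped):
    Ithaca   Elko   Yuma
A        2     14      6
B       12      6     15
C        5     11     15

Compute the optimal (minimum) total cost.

An optimal shipping plan:
  A to Ithaca: 5 × 2 = 10
  A to Yuma: 10 × 6 = 60
  B to Elko: 20 × 6 = 120
  B to Yuma: 30 × 15 = 450
  C to Ithaca: 60 × 5 = 300
Total = 10 + 60 + 120 + 450 + 300 = 940.

940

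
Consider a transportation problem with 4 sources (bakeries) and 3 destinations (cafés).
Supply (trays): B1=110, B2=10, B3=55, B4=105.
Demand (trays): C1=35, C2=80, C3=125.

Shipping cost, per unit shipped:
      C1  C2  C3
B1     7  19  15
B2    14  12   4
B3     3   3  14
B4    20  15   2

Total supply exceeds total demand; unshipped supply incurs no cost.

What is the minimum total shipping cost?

Optimal allocation:
  B1->C1: 35 trays
  B1->C2: 25 trays
  B1->C3: 10 trays
  B2->C3: 10 trays
  B3->C2: 55 trays
  B4->C3: 105 trays
Total cost = 1285.
(Supply check: B1 ships 70; B2 ships 10; B3 ships 55; B4 ships 105.)

1285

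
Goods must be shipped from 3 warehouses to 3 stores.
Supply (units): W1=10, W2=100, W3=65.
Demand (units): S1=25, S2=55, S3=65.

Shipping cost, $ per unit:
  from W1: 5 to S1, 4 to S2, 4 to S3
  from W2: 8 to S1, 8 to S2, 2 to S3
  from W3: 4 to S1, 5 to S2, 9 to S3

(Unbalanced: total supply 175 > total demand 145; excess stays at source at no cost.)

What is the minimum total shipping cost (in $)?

Optimal allocation:
  W1–S2: 10 × $4 = $40
  W2–S2: 5 × $8 = $40
  W2–S3: 65 × $2 = $130
  W3–S1: 25 × $4 = $100
  W3–S2: 40 × $5 = $200
Total = 40 + 40 + 130 + 100 + 200 = $510.

510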